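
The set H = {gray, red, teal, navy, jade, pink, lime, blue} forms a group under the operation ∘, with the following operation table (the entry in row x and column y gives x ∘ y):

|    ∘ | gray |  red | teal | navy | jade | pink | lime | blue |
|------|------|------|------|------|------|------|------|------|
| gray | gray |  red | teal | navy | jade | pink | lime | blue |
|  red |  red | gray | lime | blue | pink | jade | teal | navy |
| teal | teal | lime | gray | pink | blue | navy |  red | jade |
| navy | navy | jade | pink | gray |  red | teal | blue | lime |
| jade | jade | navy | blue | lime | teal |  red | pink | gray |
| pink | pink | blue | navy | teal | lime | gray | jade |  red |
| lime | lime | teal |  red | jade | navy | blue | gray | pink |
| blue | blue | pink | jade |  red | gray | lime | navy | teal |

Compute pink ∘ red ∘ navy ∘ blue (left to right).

navy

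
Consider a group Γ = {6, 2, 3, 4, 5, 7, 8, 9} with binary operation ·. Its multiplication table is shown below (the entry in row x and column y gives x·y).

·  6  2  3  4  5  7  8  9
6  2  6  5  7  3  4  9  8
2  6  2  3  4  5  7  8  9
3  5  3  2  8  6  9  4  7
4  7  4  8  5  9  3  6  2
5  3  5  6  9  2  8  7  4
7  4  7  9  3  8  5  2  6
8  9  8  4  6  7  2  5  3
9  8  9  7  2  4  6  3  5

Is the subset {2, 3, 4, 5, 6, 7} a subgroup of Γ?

5·4 = 9, which is not in {2, 3, 4, 5, 6, 7}.
The subset is not closed under ·, so it is not a subgroup.

No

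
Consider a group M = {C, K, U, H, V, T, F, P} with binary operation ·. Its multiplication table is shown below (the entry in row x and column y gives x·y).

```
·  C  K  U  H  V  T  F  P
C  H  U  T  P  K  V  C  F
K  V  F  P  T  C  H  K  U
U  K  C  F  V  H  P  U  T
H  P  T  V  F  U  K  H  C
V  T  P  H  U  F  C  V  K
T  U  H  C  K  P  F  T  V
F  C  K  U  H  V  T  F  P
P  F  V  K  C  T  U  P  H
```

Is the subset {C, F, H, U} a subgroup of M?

C·H = P, which is not in {C, F, H, U}.
The subset is not closed under ·, so it is not a subgroup.

No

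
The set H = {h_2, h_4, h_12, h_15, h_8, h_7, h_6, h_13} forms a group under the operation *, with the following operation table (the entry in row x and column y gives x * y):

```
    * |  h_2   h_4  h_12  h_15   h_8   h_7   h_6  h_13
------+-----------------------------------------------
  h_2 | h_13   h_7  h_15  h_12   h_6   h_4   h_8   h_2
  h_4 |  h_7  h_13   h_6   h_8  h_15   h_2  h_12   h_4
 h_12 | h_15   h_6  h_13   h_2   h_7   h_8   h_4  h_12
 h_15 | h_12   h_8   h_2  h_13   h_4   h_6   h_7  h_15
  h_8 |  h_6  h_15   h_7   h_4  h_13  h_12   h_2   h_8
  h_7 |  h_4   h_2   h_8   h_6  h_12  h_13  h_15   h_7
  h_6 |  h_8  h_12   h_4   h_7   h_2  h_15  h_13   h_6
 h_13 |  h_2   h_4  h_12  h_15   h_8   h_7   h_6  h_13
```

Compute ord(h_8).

2

The identity element is h_13 (its row matches the header).
h_8^1 = h_8
h_8^2 = h_8 * h_8 = h_13
The first power of h_8 equal to the identity is h_8^2, so ord(h_8) = 2.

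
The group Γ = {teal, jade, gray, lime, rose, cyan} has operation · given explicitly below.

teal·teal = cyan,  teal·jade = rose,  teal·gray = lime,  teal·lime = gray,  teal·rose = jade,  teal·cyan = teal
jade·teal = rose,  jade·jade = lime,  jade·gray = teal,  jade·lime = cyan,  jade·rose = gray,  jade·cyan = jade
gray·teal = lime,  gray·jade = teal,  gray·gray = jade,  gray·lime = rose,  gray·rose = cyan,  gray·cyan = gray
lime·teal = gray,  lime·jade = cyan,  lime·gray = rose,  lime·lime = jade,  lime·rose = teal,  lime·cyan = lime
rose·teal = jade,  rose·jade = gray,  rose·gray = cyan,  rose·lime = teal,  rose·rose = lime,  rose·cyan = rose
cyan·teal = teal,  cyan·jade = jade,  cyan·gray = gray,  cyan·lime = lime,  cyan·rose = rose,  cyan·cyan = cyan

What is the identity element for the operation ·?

cyan

The identity e satisfies e·x = x for all x, so its row in the table reproduces the column headers.
Row cyan reads: teal, jade, gray, lime, rose, cyan — exactly the header order. So cyan is the identity.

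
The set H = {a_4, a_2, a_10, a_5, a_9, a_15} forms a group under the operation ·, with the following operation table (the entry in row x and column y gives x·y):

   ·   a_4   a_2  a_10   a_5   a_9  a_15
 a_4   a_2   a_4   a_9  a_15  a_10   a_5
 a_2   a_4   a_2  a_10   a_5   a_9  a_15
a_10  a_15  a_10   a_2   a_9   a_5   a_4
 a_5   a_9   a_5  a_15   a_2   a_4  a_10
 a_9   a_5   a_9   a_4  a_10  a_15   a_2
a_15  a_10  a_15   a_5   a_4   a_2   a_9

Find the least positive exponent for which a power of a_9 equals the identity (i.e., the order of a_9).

3

The identity element is a_2 (its row matches the header).
a_9^1 = a_9
a_9^2 = a_9·a_9 = a_15
a_9^3 = a_15·a_9 = a_2
The first power of a_9 equal to the identity is a_9^3, so ord(a_9) = 3.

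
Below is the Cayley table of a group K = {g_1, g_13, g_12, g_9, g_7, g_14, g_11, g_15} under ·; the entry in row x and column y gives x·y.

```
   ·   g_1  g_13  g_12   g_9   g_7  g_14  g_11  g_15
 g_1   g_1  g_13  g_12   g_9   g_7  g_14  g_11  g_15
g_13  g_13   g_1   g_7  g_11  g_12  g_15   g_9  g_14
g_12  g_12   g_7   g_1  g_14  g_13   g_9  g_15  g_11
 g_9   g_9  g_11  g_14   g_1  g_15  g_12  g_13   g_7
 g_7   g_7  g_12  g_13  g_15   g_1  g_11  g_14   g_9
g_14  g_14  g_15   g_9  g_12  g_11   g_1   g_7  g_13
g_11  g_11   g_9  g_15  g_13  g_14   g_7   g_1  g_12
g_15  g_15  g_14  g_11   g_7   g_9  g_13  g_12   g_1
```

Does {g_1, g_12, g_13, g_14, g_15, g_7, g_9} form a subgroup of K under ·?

g_15·g_12 = g_11, which is not in {g_1, g_12, g_13, g_14, g_15, g_7, g_9}.
The subset is not closed under ·, so it is not a subgroup.

No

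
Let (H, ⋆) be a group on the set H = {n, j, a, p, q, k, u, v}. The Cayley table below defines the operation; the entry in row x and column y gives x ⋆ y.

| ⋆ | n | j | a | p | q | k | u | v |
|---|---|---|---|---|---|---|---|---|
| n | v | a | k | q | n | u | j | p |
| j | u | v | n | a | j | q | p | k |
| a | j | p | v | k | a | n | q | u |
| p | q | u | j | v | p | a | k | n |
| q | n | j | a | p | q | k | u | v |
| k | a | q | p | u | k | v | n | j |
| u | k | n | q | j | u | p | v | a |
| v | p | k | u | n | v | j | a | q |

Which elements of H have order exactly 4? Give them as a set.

Identity is q. Compute the order of each non-identity element by repeated multiplication:
  n: n → v → p → q  (order 4)
  j: j → v → k → q  (order 4)
  a: a → v → u → q  (order 4)
  p: p → v → n → q  (order 4)
  k: k → v → j → q  (order 4)
  u: u → v → a → q  (order 4)
  v: v → q  (order 2)
Elements of order 4: {a, j, k, n, p, u}.

{a, j, k, n, p, u}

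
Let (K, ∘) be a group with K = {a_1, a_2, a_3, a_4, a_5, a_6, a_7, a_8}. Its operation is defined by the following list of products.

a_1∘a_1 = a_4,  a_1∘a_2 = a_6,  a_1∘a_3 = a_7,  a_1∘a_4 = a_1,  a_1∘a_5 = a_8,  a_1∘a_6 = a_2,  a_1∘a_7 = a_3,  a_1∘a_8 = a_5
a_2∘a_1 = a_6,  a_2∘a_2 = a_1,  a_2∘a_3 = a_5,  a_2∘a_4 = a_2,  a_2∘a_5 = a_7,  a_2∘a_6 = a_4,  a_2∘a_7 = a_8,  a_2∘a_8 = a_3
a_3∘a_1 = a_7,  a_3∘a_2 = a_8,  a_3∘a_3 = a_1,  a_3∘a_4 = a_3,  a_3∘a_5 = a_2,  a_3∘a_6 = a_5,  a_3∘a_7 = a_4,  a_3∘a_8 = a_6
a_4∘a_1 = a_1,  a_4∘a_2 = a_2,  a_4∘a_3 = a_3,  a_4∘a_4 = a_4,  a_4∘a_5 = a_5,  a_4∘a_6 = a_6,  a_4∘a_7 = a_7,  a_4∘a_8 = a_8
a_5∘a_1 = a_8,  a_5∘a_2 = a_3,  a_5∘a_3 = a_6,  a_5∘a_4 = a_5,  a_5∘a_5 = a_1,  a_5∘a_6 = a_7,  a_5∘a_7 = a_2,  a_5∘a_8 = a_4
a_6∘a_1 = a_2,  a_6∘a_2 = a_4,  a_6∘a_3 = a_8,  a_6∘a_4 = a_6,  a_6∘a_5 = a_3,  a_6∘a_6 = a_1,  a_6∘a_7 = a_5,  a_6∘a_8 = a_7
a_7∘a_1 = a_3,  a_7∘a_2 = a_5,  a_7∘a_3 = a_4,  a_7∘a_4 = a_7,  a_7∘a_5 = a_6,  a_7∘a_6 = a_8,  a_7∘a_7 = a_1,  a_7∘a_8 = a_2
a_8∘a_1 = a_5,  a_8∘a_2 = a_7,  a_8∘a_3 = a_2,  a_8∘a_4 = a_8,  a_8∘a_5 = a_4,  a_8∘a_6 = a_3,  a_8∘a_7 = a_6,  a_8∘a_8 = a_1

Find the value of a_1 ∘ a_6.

Read row a_1, column a_6: a_1 ∘ a_6 = a_2.
(Structurally, K here is isomorphic to the quaternion group Q_8.)

a_2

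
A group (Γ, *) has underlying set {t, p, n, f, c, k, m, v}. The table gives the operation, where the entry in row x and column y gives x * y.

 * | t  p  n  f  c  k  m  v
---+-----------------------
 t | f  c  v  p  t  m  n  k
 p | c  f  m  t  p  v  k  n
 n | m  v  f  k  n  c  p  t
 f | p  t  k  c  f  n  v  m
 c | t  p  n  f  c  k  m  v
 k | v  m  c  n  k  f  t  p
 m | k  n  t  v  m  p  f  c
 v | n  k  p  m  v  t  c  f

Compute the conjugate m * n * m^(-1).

The identity is c. In row m, the entry c sits in column v, so m^(-1) = v.
m * n = t
t * v = k

k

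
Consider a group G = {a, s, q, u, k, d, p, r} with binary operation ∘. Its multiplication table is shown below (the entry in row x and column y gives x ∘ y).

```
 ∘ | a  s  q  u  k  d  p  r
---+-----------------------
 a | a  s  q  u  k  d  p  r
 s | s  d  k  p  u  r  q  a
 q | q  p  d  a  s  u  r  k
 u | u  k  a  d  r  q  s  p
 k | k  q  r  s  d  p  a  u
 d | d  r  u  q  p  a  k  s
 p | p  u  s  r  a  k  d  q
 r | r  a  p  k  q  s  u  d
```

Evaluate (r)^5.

r^1 = r
r^2 = r ∘ r = d
r^3 = d ∘ r = s
r^4 = s ∘ r = a
r^5 = a ∘ r = r

r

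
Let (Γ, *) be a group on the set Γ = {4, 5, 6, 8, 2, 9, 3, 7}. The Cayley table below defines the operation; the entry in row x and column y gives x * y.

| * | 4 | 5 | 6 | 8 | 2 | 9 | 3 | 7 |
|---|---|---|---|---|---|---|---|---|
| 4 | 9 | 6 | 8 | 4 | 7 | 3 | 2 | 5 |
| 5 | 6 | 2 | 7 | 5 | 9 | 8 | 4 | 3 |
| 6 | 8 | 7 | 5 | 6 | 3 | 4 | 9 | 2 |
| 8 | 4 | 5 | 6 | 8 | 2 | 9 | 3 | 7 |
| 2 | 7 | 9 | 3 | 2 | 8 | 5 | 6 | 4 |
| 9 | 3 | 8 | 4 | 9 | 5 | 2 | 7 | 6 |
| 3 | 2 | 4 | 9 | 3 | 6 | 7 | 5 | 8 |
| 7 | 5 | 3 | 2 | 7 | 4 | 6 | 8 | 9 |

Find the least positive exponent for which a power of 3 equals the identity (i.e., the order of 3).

The identity element is 8 (its row matches the header).
3^1 = 3
3^2 = 3 * 3 = 5
3^3 = 5 * 3 = 4
3^4 = 4 * 3 = 2
3^5 = 2 * 3 = 6
3^6 = 6 * 3 = 9
3^7 = 9 * 3 = 7
3^8 = 7 * 3 = 8
The first power of 3 equal to the identity is 3^8, so ord(3) = 8.

8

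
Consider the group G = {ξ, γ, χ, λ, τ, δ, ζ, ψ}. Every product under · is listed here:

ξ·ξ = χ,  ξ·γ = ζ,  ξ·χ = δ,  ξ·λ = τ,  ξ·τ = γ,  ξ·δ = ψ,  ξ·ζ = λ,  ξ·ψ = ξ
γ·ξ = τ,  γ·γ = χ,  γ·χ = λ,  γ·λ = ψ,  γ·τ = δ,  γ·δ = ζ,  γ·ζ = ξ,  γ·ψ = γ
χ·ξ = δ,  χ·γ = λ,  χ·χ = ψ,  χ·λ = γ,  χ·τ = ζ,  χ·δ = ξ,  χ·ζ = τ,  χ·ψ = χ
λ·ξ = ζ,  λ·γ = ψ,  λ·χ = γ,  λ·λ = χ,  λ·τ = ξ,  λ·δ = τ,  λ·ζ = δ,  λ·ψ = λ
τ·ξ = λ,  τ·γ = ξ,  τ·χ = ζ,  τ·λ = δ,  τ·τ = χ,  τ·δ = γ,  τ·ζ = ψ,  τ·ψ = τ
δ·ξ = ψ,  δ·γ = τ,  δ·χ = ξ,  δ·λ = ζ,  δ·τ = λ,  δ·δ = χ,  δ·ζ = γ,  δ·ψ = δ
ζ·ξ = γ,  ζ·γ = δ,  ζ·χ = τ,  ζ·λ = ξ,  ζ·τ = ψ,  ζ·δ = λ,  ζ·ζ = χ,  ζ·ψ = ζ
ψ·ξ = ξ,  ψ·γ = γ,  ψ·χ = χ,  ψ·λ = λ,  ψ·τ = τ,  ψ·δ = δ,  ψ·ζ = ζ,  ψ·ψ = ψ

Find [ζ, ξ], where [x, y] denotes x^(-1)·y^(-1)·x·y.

χ

Identity is ψ; from the table ζ^(-1) = τ and ξ^(-1) = δ.
τ·δ = γ
γ·ζ = ξ
ξ·ξ = χ
(Structurally, G here is isomorphic to the quaternion group Q_8.)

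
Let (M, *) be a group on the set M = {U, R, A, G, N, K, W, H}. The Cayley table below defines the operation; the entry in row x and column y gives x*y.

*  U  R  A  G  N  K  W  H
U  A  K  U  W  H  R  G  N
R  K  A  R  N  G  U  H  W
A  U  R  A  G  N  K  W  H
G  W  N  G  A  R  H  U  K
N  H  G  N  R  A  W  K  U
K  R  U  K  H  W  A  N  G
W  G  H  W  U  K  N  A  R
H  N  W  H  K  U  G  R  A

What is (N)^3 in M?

N^1 = N
N^2 = N*N = A
N^3 = A*N = N

N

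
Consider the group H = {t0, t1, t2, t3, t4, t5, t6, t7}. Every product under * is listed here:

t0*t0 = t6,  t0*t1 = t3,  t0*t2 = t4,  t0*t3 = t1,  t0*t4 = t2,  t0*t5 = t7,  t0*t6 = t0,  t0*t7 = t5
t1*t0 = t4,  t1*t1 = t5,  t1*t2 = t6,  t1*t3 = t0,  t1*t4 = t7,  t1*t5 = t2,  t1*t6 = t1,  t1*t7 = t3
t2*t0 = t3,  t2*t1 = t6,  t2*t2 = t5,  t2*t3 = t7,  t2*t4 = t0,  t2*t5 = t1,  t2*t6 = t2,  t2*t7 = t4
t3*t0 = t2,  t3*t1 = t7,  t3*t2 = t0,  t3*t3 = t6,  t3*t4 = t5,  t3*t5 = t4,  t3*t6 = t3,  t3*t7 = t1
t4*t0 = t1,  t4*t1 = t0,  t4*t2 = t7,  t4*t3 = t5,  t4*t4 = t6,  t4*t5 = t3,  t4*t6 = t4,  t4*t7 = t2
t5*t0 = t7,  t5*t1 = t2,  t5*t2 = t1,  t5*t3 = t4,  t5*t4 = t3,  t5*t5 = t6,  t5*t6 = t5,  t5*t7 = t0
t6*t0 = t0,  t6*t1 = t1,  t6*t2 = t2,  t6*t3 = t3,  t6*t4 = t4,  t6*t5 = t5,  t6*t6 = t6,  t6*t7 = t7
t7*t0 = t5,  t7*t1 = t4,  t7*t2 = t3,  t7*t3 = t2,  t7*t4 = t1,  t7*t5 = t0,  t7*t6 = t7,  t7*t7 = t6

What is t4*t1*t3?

t4*t1 = t0
t0*t3 = t1

t1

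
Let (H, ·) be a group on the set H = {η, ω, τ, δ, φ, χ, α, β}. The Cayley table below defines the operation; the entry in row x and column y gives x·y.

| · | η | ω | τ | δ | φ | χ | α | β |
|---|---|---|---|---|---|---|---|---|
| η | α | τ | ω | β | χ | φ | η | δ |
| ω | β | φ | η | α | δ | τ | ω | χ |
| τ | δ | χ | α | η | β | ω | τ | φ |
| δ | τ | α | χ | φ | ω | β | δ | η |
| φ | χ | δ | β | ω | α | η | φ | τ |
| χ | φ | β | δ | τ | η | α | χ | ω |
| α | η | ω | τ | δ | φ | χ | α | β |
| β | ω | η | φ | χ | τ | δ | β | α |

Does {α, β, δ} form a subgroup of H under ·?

δ·δ = φ, which is not in {α, β, δ}.
The subset is not closed under ·, so it is not a subgroup.

No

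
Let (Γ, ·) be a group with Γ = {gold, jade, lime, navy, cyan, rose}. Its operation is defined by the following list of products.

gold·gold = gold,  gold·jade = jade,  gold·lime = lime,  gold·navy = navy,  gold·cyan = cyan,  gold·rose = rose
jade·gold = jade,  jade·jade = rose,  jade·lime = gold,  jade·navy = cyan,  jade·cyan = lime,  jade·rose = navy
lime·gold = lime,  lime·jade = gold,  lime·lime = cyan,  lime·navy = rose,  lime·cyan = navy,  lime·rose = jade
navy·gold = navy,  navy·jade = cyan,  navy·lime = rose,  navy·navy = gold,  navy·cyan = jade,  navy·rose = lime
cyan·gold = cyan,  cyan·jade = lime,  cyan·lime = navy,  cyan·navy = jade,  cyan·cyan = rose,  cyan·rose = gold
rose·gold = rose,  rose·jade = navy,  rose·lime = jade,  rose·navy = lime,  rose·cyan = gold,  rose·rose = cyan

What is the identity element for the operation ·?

The identity e satisfies e·x = x for all x, so its row in the table reproduces the column headers.
Row gold reads: gold, jade, lime, navy, cyan, rose — exactly the header order. So gold is the identity.

gold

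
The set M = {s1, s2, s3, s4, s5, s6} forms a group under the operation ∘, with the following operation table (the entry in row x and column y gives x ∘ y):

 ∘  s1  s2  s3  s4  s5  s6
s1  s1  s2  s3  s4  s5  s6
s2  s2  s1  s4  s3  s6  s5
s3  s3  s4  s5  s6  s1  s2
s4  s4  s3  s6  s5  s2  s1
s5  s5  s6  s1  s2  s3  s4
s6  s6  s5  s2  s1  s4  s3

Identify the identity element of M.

The identity e satisfies e ∘ x = x for all x, so its row in the table reproduces the column headers.
Row s1 reads: s1, s2, s3, s4, s5, s6 — exactly the header order. So s1 is the identity.

s1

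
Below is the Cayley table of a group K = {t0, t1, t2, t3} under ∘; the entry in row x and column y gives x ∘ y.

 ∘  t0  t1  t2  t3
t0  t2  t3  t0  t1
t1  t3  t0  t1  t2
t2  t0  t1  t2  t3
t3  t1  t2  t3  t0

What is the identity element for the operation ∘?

t2

The identity e satisfies e ∘ x = x for all x, so its row in the table reproduces the column headers.
Row t2 reads: t0, t1, t2, t3 — exactly the header order. So t2 is the identity.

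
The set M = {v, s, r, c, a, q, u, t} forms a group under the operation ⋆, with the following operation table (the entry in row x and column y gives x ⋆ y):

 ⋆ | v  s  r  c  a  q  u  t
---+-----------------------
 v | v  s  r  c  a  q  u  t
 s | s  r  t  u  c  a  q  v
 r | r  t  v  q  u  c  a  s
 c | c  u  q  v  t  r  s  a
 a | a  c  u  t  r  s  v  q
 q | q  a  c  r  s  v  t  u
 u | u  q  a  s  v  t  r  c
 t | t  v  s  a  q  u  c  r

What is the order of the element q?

The identity element is v (its row matches the header).
q^1 = q
q^2 = q ⋆ q = v
The first power of q equal to the identity is q^2, so ord(q) = 2.

2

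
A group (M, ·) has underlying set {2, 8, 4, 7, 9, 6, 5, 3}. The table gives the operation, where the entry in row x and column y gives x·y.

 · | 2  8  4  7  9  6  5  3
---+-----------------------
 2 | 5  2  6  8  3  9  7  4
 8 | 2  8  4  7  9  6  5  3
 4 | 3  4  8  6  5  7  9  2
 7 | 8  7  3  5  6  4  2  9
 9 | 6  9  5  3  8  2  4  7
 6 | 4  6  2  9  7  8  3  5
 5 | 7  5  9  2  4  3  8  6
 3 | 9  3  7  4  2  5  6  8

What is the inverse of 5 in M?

First locate the identity: row 8 matches the header, so 8 is the identity.
Scan row 5 for 8: 5·5 = 8. Hence 5^(-1) = 5.

5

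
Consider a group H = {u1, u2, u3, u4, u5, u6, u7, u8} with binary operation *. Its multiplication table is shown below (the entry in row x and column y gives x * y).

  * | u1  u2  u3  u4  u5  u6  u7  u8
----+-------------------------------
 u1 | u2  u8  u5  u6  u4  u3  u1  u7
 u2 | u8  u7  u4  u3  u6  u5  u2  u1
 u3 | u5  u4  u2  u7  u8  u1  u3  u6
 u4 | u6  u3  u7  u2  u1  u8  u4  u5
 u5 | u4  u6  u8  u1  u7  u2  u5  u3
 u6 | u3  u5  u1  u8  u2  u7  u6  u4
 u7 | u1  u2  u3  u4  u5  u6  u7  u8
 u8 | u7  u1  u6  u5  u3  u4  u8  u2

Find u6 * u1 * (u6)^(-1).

u1

The identity is u7. In row u6, the entry u7 sits in column u6, so u6^(-1) = u6.
u6 * u1 = u3
u3 * u6 = u1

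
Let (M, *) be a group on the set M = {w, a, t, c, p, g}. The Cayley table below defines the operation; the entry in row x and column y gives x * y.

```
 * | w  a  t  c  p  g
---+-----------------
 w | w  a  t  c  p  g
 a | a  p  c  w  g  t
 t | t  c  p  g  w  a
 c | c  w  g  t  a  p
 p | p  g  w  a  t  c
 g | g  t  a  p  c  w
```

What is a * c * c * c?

t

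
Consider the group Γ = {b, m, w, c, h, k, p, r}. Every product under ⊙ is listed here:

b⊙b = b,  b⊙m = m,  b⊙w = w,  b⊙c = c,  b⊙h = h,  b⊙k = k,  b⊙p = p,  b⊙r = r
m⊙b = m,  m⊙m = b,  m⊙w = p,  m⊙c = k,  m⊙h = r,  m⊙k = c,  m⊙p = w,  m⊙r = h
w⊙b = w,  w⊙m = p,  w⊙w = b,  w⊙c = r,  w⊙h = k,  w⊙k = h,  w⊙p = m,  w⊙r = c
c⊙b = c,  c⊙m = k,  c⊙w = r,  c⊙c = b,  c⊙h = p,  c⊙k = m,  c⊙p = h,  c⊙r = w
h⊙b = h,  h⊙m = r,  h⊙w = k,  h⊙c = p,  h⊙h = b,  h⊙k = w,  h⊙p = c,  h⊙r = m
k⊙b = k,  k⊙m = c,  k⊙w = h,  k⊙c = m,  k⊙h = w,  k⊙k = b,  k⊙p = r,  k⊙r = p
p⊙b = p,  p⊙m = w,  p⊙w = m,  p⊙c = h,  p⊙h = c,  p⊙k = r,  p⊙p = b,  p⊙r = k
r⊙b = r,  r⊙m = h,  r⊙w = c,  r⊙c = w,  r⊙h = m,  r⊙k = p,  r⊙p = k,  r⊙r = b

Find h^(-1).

h

First locate the identity: row b matches the header, so b is the identity.
Scan row h for b: h ⊙ h = b. Hence h^(-1) = h.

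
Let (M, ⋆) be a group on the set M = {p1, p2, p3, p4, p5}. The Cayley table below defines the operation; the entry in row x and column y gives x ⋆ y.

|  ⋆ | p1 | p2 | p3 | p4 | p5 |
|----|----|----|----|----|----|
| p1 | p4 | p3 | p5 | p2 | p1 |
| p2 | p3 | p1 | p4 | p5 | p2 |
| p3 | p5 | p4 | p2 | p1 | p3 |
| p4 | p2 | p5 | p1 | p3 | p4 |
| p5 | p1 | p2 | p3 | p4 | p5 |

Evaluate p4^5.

p5

p4^1 = p4
p4^2 = p4 ⋆ p4 = p3
p4^3 = p3 ⋆ p4 = p1
p4^4 = p1 ⋆ p4 = p2
p4^5 = p2 ⋆ p4 = p5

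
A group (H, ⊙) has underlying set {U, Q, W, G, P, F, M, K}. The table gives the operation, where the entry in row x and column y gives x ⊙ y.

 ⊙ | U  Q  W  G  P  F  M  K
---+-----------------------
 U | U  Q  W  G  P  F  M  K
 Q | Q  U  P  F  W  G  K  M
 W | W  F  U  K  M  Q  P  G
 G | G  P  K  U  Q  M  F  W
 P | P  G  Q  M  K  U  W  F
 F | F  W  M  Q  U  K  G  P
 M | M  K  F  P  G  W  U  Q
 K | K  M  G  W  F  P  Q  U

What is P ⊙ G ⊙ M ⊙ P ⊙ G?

M

P ⊙ G = M
M ⊙ M = U
U ⊙ P = P
P ⊙ G = M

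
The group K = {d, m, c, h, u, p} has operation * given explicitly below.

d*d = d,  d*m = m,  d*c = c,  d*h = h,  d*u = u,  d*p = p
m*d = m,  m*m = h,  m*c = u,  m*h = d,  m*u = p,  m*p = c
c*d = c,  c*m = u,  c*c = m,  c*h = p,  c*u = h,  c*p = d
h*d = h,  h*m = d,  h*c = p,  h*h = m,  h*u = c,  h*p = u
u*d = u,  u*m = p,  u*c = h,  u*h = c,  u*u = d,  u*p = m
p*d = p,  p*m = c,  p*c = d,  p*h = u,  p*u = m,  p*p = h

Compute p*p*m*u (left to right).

u

p*p = h
h*m = d
d*u = u
(Structurally, K here is isomorphic to the cyclic group Z_6.)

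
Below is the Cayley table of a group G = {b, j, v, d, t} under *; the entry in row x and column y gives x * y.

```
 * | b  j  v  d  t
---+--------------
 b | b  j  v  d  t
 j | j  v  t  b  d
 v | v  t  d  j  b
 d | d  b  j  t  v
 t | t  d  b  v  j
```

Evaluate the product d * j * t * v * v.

d * j = b
b * t = t
t * v = b
b * v = v
(Structurally, G here is isomorphic to the cyclic group Z_5.)

v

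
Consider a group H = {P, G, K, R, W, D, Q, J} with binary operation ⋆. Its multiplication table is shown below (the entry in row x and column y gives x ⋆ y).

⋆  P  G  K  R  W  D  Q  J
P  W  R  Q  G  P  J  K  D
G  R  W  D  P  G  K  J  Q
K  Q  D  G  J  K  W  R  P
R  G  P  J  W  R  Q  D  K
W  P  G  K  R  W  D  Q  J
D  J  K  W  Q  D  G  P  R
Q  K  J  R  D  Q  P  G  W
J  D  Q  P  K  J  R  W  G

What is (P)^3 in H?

P

P^1 = P
P^2 = P ⋆ P = W
P^3 = W ⋆ P = P
(Structurally, H here is isomorphic to Z_2 x Z_4.)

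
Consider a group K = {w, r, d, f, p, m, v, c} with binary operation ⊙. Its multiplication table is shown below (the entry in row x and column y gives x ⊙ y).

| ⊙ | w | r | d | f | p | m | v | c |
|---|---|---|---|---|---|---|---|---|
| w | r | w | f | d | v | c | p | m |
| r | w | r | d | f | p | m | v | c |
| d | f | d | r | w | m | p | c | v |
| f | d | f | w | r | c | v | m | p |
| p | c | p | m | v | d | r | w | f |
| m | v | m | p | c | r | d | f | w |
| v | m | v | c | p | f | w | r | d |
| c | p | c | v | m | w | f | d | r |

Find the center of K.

An element z is central iff its row equals its column in the table.
For v: v ⊙ m = w ≠ f = m ⊙ v, so v ∉ Z.
Checking each element this way leaves Z(K) = {d, r}.

{d, r}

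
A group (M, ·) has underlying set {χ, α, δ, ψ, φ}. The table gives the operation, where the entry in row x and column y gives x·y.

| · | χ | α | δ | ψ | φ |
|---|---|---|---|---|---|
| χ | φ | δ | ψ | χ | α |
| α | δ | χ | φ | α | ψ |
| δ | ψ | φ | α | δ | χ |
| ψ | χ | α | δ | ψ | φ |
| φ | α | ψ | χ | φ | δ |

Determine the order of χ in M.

The identity element is ψ (its row matches the header).
χ^1 = χ
χ^2 = χ·χ = φ
χ^3 = φ·χ = α
χ^4 = α·χ = δ
χ^5 = δ·χ = ψ
The first power of χ equal to the identity is χ^5, so ord(χ) = 5.

5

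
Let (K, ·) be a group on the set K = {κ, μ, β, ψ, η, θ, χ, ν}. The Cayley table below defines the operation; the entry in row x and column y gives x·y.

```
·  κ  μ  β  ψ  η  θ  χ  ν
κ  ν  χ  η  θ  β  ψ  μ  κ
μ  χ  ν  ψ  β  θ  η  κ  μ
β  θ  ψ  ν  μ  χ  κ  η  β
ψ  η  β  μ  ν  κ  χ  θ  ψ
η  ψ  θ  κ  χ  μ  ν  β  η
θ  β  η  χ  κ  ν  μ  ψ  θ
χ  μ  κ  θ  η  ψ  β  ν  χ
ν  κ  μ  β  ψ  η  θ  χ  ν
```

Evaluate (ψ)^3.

ψ^1 = ψ
ψ^2 = ψ·ψ = ν
ψ^3 = ν·ψ = ψ
(Structurally, K here is isomorphic to the dihedral group D_4.)

ψ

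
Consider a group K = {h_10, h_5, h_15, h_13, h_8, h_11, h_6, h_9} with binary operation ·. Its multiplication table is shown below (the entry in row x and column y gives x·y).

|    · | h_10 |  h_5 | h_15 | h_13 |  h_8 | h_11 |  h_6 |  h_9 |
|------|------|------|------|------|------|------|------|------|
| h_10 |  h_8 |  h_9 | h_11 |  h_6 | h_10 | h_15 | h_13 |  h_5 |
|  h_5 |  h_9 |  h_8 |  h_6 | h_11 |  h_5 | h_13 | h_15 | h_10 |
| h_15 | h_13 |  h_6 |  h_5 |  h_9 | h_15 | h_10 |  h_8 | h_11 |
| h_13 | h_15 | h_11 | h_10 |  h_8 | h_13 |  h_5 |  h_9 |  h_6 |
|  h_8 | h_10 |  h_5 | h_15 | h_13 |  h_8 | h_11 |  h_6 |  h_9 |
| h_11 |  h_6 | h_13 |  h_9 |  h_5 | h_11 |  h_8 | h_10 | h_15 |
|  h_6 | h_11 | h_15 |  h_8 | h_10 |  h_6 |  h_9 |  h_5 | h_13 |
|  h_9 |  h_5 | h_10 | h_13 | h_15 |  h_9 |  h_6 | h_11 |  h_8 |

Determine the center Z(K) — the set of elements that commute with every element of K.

{h_5, h_8}

An element z is central iff its row equals its column in the table.
For h_15: h_15·h_9 = h_11 ≠ h_13 = h_9·h_15, so h_15 ∉ Z.
Checking each element this way leaves Z(K) = {h_5, h_8}.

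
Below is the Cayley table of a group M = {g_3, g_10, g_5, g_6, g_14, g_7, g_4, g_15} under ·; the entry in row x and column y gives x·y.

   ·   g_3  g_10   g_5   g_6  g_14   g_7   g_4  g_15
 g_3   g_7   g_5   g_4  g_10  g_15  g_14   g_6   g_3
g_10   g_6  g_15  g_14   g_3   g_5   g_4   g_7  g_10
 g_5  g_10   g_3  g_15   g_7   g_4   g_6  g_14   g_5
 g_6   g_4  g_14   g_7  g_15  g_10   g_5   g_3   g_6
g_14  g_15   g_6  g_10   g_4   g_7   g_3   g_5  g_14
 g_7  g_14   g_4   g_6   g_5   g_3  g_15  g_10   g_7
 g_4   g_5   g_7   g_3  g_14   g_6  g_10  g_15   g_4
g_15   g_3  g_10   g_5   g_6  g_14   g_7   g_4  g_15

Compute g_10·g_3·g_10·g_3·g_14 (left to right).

g_10·g_3 = g_6
g_6·g_10 = g_14
g_14·g_3 = g_15
g_15·g_14 = g_14

g_14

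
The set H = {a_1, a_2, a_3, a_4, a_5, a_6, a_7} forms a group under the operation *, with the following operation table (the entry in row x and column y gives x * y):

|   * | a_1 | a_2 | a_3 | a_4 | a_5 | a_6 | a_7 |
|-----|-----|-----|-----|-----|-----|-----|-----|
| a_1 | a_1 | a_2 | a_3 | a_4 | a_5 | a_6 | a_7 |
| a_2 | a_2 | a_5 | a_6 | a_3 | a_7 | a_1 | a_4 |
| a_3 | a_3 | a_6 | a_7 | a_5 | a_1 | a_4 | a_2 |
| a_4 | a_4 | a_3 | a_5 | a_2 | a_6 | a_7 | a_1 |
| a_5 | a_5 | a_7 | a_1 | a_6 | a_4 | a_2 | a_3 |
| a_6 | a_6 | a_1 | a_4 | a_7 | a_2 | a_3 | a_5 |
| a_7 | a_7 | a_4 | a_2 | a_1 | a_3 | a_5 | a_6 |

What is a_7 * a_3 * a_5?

a_7 * a_3 = a_2
a_2 * a_5 = a_7
(Structurally, H here is isomorphic to the cyclic group Z_7.)

a_7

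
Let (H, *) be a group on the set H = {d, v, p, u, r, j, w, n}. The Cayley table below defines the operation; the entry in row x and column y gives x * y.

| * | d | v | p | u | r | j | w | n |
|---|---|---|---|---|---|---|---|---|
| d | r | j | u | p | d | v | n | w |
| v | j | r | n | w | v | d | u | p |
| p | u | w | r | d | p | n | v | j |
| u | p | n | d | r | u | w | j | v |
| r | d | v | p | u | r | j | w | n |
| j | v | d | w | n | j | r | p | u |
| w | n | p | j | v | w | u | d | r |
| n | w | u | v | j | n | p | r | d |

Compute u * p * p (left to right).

u

u * p = d
d * p = u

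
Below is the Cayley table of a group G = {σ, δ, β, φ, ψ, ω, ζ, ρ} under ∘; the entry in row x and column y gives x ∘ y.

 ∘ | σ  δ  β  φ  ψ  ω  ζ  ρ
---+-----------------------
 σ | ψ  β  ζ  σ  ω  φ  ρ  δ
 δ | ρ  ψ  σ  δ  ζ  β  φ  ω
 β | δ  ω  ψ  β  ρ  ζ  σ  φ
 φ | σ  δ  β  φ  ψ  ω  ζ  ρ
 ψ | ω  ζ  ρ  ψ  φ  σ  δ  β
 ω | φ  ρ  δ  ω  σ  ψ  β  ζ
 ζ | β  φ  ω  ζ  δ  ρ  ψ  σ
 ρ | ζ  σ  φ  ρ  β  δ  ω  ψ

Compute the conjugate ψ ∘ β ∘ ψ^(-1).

β

The identity is φ. In row ψ, the entry φ sits in column ψ, so ψ^(-1) = ψ.
ψ ∘ β = ρ
ρ ∘ ψ = β
(Structurally, G here is isomorphic to the quaternion group Q_8.)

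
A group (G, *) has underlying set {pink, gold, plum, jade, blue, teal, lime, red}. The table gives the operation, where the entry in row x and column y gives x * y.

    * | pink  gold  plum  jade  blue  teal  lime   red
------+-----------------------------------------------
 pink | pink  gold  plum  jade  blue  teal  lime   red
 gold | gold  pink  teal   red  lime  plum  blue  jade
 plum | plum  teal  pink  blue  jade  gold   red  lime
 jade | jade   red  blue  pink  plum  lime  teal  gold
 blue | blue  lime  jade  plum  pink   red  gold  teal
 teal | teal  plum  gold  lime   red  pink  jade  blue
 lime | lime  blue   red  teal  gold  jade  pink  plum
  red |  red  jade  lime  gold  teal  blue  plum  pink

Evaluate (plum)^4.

pink

plum^1 = plum
plum^2 = plum * plum = pink
plum^3 = pink * plum = plum
plum^4 = plum * plum = pink
(Structurally, G here is isomorphic to the elementary abelian group (Z_2)^3.)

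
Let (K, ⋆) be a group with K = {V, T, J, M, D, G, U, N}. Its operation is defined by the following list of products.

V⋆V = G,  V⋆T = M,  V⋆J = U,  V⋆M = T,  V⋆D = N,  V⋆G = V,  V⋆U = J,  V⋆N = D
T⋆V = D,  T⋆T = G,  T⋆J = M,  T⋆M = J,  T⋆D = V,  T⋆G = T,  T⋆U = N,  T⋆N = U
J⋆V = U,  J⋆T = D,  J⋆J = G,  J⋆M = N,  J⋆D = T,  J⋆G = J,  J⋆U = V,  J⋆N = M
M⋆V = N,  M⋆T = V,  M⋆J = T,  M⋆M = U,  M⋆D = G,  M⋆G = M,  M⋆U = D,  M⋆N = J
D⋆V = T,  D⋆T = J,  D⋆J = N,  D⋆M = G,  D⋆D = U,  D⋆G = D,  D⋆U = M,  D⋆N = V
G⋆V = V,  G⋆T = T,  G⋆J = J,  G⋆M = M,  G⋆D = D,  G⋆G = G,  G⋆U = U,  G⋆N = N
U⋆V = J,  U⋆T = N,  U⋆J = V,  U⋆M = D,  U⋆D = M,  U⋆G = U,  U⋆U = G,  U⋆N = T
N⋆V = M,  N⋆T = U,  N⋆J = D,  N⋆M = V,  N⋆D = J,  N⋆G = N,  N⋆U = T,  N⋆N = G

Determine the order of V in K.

The identity element is G (its row matches the header).
V^1 = V
V^2 = V ⋆ V = G
The first power of V equal to the identity is V^2, so ord(V) = 2.

2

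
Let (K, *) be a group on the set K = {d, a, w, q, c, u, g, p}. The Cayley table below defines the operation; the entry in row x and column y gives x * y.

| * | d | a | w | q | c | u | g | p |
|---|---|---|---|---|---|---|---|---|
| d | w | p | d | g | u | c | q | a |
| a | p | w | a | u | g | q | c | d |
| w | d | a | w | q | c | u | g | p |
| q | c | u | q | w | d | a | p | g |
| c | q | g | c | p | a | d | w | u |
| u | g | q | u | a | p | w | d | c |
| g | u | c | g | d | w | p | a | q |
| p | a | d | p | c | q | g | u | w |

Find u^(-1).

First locate the identity: row w matches the header, so w is the identity.
Scan row u for w: u * u = w. Hence u^(-1) = u.

u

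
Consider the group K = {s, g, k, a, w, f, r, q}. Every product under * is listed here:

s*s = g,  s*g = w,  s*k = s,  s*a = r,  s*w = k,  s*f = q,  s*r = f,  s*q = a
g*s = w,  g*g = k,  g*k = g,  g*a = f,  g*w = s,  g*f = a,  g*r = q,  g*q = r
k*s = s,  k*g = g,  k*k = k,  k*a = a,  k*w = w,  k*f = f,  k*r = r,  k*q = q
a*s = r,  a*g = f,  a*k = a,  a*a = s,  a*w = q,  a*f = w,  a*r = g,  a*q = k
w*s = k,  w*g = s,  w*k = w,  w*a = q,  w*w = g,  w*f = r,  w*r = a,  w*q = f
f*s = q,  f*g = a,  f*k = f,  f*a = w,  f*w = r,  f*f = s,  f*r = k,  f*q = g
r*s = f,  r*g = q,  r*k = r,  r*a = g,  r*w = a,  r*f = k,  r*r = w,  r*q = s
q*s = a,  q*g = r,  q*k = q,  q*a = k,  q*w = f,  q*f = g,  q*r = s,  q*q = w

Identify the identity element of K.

k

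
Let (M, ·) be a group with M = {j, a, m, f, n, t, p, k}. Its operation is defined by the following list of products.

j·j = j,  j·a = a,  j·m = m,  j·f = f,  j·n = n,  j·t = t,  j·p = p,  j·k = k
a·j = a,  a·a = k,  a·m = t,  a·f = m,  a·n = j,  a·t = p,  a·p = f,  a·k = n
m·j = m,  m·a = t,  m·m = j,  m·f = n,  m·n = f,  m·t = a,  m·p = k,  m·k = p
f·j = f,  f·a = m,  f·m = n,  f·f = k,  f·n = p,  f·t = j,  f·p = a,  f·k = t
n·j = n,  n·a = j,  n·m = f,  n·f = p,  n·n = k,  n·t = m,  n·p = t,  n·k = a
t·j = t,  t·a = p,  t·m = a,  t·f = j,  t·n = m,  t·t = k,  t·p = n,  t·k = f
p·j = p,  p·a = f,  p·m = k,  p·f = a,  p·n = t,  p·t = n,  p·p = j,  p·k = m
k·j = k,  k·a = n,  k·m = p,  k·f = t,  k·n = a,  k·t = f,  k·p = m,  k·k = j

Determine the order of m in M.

The identity element is j (its row matches the header).
m^1 = m
m^2 = m·m = j
The first power of m equal to the identity is m^2, so ord(m) = 2.

2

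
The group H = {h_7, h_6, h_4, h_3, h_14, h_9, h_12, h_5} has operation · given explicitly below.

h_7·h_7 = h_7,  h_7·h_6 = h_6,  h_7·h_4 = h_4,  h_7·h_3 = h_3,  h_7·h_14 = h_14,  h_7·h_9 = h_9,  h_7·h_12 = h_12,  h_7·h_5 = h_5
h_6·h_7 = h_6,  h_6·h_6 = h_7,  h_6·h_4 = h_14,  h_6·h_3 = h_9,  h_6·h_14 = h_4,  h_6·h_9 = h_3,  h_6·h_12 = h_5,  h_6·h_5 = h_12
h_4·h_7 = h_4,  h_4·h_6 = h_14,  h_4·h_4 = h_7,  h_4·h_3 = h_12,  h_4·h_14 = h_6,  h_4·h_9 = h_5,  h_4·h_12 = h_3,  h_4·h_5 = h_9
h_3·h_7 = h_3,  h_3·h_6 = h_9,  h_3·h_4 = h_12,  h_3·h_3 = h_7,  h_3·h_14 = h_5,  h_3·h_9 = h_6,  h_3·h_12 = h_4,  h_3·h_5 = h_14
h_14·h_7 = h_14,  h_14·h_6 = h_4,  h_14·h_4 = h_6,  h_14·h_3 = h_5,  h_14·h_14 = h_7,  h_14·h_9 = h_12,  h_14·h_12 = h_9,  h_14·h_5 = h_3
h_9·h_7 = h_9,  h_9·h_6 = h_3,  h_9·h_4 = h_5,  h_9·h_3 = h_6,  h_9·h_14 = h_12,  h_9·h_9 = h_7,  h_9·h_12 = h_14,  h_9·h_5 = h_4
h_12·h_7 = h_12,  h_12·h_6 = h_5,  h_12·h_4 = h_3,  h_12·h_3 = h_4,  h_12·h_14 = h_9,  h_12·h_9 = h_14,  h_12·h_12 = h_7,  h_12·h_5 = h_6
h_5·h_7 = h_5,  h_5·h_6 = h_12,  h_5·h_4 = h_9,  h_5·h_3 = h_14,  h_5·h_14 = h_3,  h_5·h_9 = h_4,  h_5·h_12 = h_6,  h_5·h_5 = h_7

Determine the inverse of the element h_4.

h_4

First locate the identity: row h_7 matches the header, so h_7 is the identity.
Scan row h_4 for h_7: h_4·h_4 = h_7. Hence h_4^(-1) = h_4.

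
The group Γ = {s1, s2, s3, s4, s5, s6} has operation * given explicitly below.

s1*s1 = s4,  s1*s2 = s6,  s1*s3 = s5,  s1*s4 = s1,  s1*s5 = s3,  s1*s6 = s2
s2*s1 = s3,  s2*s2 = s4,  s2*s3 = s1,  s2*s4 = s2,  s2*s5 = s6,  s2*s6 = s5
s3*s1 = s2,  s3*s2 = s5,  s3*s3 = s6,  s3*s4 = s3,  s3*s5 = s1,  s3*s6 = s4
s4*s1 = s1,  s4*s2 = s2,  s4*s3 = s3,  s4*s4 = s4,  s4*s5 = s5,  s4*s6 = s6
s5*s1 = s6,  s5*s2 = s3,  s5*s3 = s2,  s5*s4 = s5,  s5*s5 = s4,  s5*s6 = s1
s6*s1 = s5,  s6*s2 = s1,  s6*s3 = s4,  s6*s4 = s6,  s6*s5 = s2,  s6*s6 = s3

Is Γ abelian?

No

s3 * s5 = s1 but s5 * s3 = s2.
Since s3 and s5 do not commute, Γ is not abelian.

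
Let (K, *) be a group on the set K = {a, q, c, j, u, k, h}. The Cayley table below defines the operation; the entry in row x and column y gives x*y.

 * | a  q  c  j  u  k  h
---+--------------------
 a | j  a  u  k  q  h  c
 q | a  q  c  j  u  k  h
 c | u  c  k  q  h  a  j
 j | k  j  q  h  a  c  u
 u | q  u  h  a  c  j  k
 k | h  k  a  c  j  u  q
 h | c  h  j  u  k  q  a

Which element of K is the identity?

The identity e satisfies e*x = x for all x, so its row in the table reproduces the column headers.
Row q reads: a, q, c, j, u, k, h — exactly the header order. So q is the identity.

q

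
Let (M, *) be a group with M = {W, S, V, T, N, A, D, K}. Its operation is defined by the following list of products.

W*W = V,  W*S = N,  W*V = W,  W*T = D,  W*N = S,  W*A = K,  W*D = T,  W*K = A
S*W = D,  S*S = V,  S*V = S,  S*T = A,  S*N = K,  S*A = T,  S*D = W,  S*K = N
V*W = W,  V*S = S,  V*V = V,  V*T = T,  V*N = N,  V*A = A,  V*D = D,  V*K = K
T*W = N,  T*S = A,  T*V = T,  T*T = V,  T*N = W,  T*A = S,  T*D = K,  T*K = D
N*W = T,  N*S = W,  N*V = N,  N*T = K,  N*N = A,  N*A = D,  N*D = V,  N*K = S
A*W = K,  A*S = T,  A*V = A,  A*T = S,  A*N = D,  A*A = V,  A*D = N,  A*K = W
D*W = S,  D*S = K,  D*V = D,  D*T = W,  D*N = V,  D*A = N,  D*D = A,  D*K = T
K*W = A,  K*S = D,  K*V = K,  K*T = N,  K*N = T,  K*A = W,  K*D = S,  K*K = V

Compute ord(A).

2

The identity element is V (its row matches the header).
A^1 = A
A^2 = A*A = V
The first power of A equal to the identity is A^2, so ord(A) = 2.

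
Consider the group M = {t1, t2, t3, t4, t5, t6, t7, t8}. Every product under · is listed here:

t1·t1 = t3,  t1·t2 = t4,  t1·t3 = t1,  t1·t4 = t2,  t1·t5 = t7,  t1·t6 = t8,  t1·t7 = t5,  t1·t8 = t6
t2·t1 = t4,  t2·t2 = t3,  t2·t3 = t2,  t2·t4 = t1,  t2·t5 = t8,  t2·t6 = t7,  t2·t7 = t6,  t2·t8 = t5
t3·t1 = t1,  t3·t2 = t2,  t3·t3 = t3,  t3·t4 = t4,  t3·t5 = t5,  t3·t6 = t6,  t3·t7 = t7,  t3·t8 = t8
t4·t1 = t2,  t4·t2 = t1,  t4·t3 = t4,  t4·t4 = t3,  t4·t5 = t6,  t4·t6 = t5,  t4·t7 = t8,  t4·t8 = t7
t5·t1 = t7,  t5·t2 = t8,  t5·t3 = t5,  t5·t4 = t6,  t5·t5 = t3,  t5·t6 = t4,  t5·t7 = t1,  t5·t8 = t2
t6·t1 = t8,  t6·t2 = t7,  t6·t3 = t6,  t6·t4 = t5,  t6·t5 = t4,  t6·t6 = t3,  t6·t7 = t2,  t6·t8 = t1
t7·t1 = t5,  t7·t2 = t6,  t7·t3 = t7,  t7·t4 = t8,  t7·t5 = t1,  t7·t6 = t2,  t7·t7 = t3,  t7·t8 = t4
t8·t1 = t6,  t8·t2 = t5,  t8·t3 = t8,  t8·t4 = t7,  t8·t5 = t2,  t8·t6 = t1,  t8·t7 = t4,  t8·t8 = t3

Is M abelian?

Yes

Check whether the table is symmetric across its main diagonal.
Every entry (row x, col y) equals the entry (row y, col x), so M is abelian.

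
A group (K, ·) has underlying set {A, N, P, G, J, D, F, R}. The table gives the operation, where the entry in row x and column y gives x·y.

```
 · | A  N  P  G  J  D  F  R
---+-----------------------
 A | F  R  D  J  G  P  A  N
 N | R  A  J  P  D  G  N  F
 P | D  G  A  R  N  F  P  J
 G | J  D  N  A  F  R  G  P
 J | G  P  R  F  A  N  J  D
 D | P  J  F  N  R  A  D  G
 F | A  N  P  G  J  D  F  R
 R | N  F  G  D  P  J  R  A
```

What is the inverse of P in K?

First locate the identity: row F matches the header, so F is the identity.
Scan row P for F: P·D = F. Hence P^(-1) = D.

D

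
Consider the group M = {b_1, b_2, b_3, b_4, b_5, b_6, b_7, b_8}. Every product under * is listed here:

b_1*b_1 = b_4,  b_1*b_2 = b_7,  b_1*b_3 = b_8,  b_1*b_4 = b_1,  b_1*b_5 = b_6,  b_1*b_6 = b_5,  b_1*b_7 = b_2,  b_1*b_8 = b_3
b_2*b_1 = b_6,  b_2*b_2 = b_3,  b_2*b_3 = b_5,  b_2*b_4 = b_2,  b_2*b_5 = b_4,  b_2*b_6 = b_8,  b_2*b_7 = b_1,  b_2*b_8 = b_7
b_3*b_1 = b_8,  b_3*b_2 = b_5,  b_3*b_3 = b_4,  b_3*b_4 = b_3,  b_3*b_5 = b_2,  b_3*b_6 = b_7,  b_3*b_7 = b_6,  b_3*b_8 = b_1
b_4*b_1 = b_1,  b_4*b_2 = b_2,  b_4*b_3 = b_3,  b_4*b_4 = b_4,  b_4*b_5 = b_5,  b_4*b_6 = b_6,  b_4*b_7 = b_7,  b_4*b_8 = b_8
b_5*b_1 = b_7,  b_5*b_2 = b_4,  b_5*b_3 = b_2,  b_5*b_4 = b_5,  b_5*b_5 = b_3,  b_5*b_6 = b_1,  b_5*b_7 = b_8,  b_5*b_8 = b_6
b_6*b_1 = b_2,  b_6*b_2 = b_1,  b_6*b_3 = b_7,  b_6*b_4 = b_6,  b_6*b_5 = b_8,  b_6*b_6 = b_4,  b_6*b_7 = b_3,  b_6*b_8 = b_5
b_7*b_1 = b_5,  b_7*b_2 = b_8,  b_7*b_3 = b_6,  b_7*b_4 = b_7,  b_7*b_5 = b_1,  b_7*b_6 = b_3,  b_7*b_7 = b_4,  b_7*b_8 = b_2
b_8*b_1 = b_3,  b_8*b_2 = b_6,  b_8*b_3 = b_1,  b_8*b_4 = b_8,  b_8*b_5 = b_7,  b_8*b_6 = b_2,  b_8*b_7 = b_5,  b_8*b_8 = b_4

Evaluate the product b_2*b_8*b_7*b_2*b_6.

b_8

b_2*b_8 = b_7
b_7*b_7 = b_4
b_4*b_2 = b_2
b_2*b_6 = b_8
(Structurally, M here is isomorphic to the dihedral group D_4.)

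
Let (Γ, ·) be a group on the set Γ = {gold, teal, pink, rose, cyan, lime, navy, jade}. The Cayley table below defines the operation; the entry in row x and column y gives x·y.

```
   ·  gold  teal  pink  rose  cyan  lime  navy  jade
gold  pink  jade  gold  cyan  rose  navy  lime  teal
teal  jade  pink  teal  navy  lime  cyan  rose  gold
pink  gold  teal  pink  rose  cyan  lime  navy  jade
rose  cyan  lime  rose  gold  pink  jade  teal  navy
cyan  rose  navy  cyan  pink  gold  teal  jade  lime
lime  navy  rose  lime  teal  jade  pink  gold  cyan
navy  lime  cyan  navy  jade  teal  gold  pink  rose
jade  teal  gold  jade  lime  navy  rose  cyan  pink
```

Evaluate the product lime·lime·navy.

lime·lime = pink
pink·navy = navy
(Structurally, Γ here is isomorphic to the dihedral group D_4.)

navy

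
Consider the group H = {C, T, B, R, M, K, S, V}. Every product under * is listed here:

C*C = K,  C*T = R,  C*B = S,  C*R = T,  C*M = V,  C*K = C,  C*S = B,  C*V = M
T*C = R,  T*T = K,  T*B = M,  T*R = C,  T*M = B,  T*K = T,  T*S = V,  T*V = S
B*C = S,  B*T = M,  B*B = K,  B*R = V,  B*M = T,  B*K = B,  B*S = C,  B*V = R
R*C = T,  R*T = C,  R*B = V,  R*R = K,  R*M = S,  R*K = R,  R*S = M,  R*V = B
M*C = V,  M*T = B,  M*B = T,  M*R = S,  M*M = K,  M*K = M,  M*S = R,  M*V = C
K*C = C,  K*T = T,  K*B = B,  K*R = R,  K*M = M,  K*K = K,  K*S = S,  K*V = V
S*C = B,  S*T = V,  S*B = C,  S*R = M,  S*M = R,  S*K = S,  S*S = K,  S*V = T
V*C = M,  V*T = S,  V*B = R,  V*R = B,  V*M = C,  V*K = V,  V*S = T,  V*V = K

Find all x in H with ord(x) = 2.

Identity is K. Compute the order of each non-identity element by repeated multiplication:
  C: C → K  (order 2)
  T: T → K  (order 2)
  B: B → K  (order 2)
  R: R → K  (order 2)
  M: M → K  (order 2)
  S: S → K  (order 2)
  V: V → K  (order 2)
Elements of order 2: {B, C, M, R, S, T, V}.

{B, C, M, R, S, T, V}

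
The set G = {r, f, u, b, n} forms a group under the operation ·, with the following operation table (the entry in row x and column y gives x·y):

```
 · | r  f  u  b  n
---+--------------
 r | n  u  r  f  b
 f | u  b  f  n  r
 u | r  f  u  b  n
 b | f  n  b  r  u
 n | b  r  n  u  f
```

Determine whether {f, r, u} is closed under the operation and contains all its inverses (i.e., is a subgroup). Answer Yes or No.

r·r = n, which is not in {f, r, u}.
The subset is not closed under ·, so it is not a subgroup.

No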